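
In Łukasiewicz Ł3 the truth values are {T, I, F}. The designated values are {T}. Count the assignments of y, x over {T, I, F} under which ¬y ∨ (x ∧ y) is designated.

4

Designated under: (y=T, x=T); (y=F, x=T); (y=F, x=I); (y=F, x=F).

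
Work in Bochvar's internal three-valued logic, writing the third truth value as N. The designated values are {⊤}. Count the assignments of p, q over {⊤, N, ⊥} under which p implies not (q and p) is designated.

Designated under: (p=⊤, q=⊥); (p=⊥, q=⊤); (p=⊥, q=⊥).

3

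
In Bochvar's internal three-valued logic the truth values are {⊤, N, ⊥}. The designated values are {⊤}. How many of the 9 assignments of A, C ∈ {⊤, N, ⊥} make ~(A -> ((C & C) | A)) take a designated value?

0

Of the 9 assignments, 0 give a value in {⊤}.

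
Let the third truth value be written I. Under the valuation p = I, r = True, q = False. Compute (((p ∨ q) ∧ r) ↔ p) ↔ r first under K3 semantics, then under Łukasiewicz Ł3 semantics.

I; True

In K3: p ∨ q = I ∨ False = I
(p ∨ q) ∧ r = I ∧ True = I
((p ∨ q) ∧ r) ↔ p = I ↔ I = I
(((p ∨ q) ∧ r) ↔ p) ↔ r = I ↔ True = I
In Łukasiewicz Ł3: p ∨ q = I ∨ False = I
(p ∨ q) ∧ r = I ∧ True = I
((p ∨ q) ∧ r) ↔ p = I ↔ I = True  [1 − |½−½|]
(((p ∨ q) ∧ r) ↔ p) ↔ r = True ↔ True = True
They differ because K3 and Łukasiewicz Ł3 treat I differently under implication.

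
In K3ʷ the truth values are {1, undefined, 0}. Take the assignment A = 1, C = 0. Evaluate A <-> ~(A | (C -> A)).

C -> A = 0 -> 1 = 1
A | (C -> A) = 1 | 1 = 1
~(A | (C -> A)) = ~1 = 0
A <-> ~(A | (C -> A)) = 1 <-> 0 = 0

0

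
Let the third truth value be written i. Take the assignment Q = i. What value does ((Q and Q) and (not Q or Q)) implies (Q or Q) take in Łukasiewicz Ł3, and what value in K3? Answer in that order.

In Łukasiewicz Ł3: Q and Q = i and i = i
not Q = not i = i
not Q or Q = i or i = i
(Q and Q) and (not Q or Q) = i and i = i
Q or Q = i or i = i
((Q and Q) and (not Q or Q)) implies (Q or Q) = i implies i = True  [min(1, 1−½+½)]
In K3: Q and Q = i and i = i
not Q = not i = i
not Q or Q = i or i = i
(Q and Q) and (not Q or Q) = i and i = i
Q or Q = i or i = i
((Q and Q) and (not Q or Q)) implies (Q or Q) = i implies i = i  [not i or i]
They differ because Łukasiewicz Ł3 and K3 treat i differently under implication.

True; i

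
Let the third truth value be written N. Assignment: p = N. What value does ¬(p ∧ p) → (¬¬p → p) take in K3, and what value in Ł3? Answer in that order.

N; T

In K3: p ∧ p = N ∧ N = N
¬(p ∧ p) = ¬N = N
¬p = ¬N = N
¬¬p = ¬N = N
¬¬p → p = N → N = N  [¬N ∨ N]
¬(p ∧ p) → (¬¬p → p) = N → N = N
In Ł3: p ∧ p = N ∧ N = N
¬(p ∧ p) = ¬N = N
¬p = ¬N = N
¬¬p = ¬N = N
¬¬p → p = N → N = T  [min(1, 1−½+½)]
¬(p ∧ p) → (¬¬p → p) = N → T = T
They differ because K3 and Ł3 treat N differently under implication.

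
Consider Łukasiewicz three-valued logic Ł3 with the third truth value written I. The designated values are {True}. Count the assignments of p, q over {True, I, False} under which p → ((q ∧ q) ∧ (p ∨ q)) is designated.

6

Of the 9 assignments, 6 give a value in {True}.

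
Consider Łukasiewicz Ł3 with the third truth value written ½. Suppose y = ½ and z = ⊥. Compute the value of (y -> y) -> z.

⊥

y -> y = ½ -> ½ = ⊤  [min(1, 1−½+½)]
(y -> y) -> z = ⊤ -> ⊥ = ⊥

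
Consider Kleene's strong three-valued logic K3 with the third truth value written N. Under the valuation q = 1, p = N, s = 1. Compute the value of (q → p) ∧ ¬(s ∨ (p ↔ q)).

q → p = 1 → N = N
p ↔ q = N ↔ 1 = N
s ∨ (p ↔ q) = 1 ∨ N = 1
¬(s ∨ (p ↔ q)) = ¬1 = 0
(q → p) ∧ ¬(s ∨ (p ↔ q)) = N ∧ 0 = 0

0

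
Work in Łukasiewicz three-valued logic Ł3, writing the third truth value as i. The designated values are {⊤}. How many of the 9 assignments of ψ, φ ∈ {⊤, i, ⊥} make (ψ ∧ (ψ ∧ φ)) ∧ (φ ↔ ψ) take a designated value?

1

Designated under: (ψ=⊤, φ=⊤).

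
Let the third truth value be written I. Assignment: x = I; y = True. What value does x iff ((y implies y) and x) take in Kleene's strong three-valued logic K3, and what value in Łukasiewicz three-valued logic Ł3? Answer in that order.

In Kleene's strong three-valued logic K3: y implies y = True implies True = True
(y implies y) and x = True and I = I
x iff ((y implies y) and x) = I iff I = I
In Łukasiewicz three-valued logic Ł3: y implies y = True implies True = True
(y implies y) and x = True and I = I
x iff ((y implies y) and x) = I iff I = True  [1 − |½−½|]
They differ because Kleene's strong three-valued logic K3 and Łukasiewicz three-valued logic Ł3 treat I differently under implication.

I; True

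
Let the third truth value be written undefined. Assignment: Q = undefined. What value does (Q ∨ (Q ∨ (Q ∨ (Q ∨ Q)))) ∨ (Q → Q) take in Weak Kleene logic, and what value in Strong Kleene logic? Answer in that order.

In Weak Kleene logic: Q ∨ Q = undefined ∨ undefined = undefined
Q ∨ (Q ∨ Q) = undefined ∨ undefined = undefined
Q ∨ (Q ∨ (Q ∨ Q)) = undefined ∨ undefined = undefined
Q ∨ (Q ∨ (Q ∨ (Q ∨ Q))) = undefined ∨ undefined = undefined
Q → Q = undefined → undefined = undefined  [any arg is the third value ⇒ result is the third value]
(Q ∨ (Q ∨ (Q ∨ (Q ∨ Q)))) ∨ (Q → Q) = undefined ∨ undefined = undefined
In Strong Kleene logic: Q ∨ Q = undefined ∨ undefined = undefined
Q ∨ (Q ∨ Q) = undefined ∨ undefined = undefined
Q ∨ (Q ∨ (Q ∨ Q)) = undefined ∨ undefined = undefined
Q ∨ (Q ∨ (Q ∨ (Q ∨ Q))) = undefined ∨ undefined = undefined
Q → Q = undefined → undefined = undefined
(Q ∨ (Q ∨ (Q ∨ (Q ∨ Q)))) ∨ (Q → Q) = undefined ∨ undefined = undefined

undefined; undefined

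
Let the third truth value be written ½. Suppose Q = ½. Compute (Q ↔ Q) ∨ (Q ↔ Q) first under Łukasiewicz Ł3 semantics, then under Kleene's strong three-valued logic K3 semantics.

1; ½

In Łukasiewicz Ł3: Q ↔ Q = ½ ↔ ½ = 1
Q ↔ Q = ½ ↔ ½ = 1
(Q ↔ Q) ∨ (Q ↔ Q) = 1 ∨ 1 = 1
In Kleene's strong three-valued logic K3: Q ↔ Q = ½ ↔ ½ = ½
Q ↔ Q = ½ ↔ ½ = ½
(Q ↔ Q) ∨ (Q ↔ Q) = ½ ∨ ½ = ½
They differ because Łukasiewicz Ł3 and Kleene's strong three-valued logic K3 treat ½ differently under implication.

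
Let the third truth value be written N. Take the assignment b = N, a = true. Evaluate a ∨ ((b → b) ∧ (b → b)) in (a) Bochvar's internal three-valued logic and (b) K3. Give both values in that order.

In Bochvar's internal three-valued logic: b → b = N → N = N
b → b = N → N = N
(b → b) ∧ (b → b) = N ∧ N = N
a ∨ ((b → b) ∧ (b → b)) = true ∨ N = N
In K3: b → b = N → N = N  [¬N ∨ N]
b → b = N → N = N
(b → b) ∧ (b → b) = N ∧ N = N
a ∨ ((b → b) ∧ (b → b)) = true ∨ N = true
They differ because Bochvar's internal three-valued logic and K3 treat N differently under the binary connectives.

N; true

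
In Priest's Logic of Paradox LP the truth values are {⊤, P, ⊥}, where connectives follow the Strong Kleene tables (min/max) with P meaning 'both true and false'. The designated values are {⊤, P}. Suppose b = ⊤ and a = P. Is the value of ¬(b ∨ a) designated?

No

b ∨ a = ⊤ ∨ P = ⊤
¬(b ∨ a) = ¬⊤ = ⊥
⊥ ∉ {⊤, P}.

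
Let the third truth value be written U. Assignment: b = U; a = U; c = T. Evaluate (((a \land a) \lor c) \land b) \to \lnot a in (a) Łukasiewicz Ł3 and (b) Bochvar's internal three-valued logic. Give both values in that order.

T; U

In Łukasiewicz Ł3: a \land a = U \land U = U
(a \land a) \lor c = U \lor T = T
((a \land a) \lor c) \land b = T \land U = U
\lnot a = \lnot U = U
(((a \land a) \lor c) \land b) \to \lnot a = U \to U = T  [min(1, 1−½+½)]
In Bochvar's internal three-valued logic: a \land a = U \land U = U
(a \land a) \lor c = U \lor T = U
((a \land a) \lor c) \land b = U \land U = U
\lnot a = \lnot U = U
(((a \land a) \lor c) \land b) \to \lnot a = U \to U = U
They differ because Łukasiewicz Ł3 and Bochvar's internal three-valued logic treat U differently under the binary connectives.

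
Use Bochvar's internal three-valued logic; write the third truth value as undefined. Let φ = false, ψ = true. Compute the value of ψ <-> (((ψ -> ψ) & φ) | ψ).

ψ -> ψ = true -> true = true
(ψ -> ψ) & φ = true & false = false
((ψ -> ψ) & φ) | ψ = false | true = true
ψ <-> (((ψ -> ψ) & φ) | ψ) = true <-> true = true

true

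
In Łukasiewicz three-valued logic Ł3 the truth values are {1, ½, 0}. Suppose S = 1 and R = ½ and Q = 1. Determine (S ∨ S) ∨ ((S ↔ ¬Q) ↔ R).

S ∨ S = 1 ∨ 1 = 1
¬Q = ¬1 = 0
S ↔ ¬Q = 1 ↔ 0 = 0
(S ↔ ¬Q) ↔ R = 0 ↔ ½ = ½  [1 − |0−½|]
(S ∨ S) ∨ ((S ↔ ¬Q) ↔ R) = 1 ∨ ½ = 1

1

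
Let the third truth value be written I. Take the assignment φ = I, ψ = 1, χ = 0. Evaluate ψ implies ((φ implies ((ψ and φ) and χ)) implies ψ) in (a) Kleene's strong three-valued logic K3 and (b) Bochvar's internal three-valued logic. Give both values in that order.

1; I

In Kleene's strong three-valued logic K3: ψ and φ = 1 and I = I
(ψ and φ) and χ = I and 0 = 0
φ implies ((ψ and φ) and χ) = I implies 0 = I
(φ implies ((ψ and φ) and χ)) implies ψ = I implies 1 = 1
ψ implies ((φ implies ((ψ and φ) and χ)) implies ψ) = 1 implies 1 = 1
In Bochvar's internal three-valued logic: ψ and φ = 1 and I = I
(ψ and φ) and χ = I and 0 = I
φ implies ((ψ and φ) and χ) = I implies I = I  [any arg is the third value ⇒ result is the third value]
(φ implies ((ψ and φ) and χ)) implies ψ = I implies 1 = I
ψ implies ((φ implies ((ψ and φ) and χ)) implies ψ) = 1 implies I = I
They differ because Kleene's strong three-valued logic K3 and Bochvar's internal three-valued logic treat I differently under the binary connectives.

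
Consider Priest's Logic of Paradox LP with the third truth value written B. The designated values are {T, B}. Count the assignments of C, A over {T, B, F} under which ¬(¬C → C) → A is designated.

Of the 9 assignments, 8 give a value in {T, B}.

8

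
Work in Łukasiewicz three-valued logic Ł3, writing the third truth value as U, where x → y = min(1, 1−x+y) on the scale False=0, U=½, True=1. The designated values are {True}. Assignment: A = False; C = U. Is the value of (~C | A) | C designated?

~C = ~U = U
~C | A = U | False = U
(~C | A) | C = U | U = U
U ∉ {True}.

No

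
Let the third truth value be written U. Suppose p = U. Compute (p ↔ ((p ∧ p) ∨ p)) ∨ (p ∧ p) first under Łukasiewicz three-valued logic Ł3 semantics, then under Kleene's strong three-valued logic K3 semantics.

T; U

In Łukasiewicz three-valued logic Ł3: p ∧ p = U ∧ U = U
(p ∧ p) ∨ p = U ∨ U = U
p ↔ ((p ∧ p) ∨ p) = U ↔ U = T
p ∧ p = U ∧ U = U
(p ↔ ((p ∧ p) ∨ p)) ∨ (p ∧ p) = T ∨ U = T
In Kleene's strong three-valued logic K3: p ∧ p = U ∧ U = U
(p ∧ p) ∨ p = U ∨ U = U
p ↔ ((p ∧ p) ∨ p) = U ↔ U = U
p ∧ p = U ∧ U = U
(p ↔ ((p ∧ p) ∨ p)) ∨ (p ∧ p) = U ∨ U = U
They differ because Łukasiewicz three-valued logic Ł3 and Kleene's strong three-valued logic K3 treat U differently under implication.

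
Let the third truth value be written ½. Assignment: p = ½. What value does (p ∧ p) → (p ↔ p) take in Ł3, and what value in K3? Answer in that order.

true; ½

In Ł3: p ∧ p = ½ ∧ ½ = ½
p ↔ p = ½ ↔ ½ = true  [1 − |½−½|]
(p ∧ p) → (p ↔ p) = ½ → true = true
In K3: p ∧ p = ½ ∧ ½ = ½
p ↔ p = ½ ↔ ½ = ½
(p ∧ p) → (p ↔ p) = ½ → ½ = ½  [¬½ ∨ ½]
They differ because Ł3 and K3 treat ½ differently under implication.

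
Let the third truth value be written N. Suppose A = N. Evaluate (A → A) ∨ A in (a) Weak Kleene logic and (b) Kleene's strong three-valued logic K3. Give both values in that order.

In Weak Kleene logic: A → A = N → N = N
(A → A) ∨ A = N ∨ N = N
In Kleene's strong three-valued logic K3: A → A = N → N = N  [¬N ∨ N]
(A → A) ∨ A = N ∨ N = N

N; N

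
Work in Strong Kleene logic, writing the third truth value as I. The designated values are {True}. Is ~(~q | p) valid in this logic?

No

Countermodel: q=True, p=True gives False, which is not designated.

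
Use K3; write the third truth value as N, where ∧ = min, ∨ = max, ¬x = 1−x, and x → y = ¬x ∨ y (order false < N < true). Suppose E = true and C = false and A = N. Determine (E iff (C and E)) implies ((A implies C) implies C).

C and E = false and true = false
E iff (C and E) = true iff false = false
A implies C = N implies false = N  [not N or false]
(A implies C) implies C = N implies false = N
(E iff (C and E)) implies ((A implies C) implies C) = false implies N = true

true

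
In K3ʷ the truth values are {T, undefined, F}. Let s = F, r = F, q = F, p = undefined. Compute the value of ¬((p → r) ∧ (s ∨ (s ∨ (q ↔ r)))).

undefined

p → r = undefined → F = undefined
q ↔ r = F ↔ F = T
s ∨ (q ↔ r) = F ∨ T = T
s ∨ (s ∨ (q ↔ r)) = F ∨ T = T
(p → r) ∧ (s ∨ (s ∨ (q ↔ r))) = undefined ∧ T = undefined
¬((p → r) ∧ (s ∨ (s ∨ (q ↔ r)))) = ¬undefined = undefined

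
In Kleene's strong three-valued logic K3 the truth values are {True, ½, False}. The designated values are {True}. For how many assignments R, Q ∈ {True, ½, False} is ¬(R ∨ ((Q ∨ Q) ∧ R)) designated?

3

Designated under: (R=False, Q=True); (R=False, Q=½); (R=False, Q=False).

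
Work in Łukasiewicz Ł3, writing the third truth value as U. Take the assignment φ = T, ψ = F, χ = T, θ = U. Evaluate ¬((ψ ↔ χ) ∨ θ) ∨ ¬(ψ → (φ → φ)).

ψ ↔ χ = F ↔ T = F
(ψ ↔ χ) ∨ θ = F ∨ U = U
¬((ψ ↔ χ) ∨ θ) = ¬U = U
φ → φ = T → T = T
ψ → (φ → φ) = F → T = T
¬(ψ → (φ → φ)) = ¬T = F
¬((ψ ↔ χ) ∨ θ) ∨ ¬(ψ → (φ → φ)) = U ∨ F = U

U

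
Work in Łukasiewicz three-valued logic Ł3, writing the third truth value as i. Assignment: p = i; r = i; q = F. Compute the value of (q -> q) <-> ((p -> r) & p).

q -> q = F -> F = T
p -> r = i -> i = T  [min(1, 1−½+½)]
(p -> r) & p = T & i = i
(q -> q) <-> ((p -> r) & p) = T <-> i = i

i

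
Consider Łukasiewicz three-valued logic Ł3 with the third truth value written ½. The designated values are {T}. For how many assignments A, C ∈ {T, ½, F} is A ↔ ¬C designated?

Designated under: (A=T, C=F); (A=½, C=½); (A=F, C=T).

3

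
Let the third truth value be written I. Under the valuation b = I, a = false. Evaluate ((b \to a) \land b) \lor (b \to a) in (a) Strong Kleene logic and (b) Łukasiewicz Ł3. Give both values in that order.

In Strong Kleene logic: b \to a = I \to false = I  [\lnot I \lor false]
(b \to a) \land b = I \land I = I
b \to a = I \to false = I
((b \to a) \land b) \lor (b \to a) = I \lor I = I
In Łukasiewicz Ł3: b \to a = I \to false = I  [min(1, 1−½+0)]
(b \to a) \land b = I \land I = I
b \to a = I \to false = I
((b \to a) \land b) \lor (b \to a) = I \lor I = I

I; I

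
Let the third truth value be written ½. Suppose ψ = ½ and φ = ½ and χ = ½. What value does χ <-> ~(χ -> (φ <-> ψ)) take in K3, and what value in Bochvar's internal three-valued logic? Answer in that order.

½; ½

In K3: φ <-> ψ = ½ <-> ½ = ½
χ -> (φ <-> ψ) = ½ -> ½ = ½  [~½ | ½]
~(χ -> (φ <-> ψ)) = ~½ = ½
χ <-> ~(χ -> (φ <-> ψ)) = ½ <-> ½ = ½
In Bochvar's internal three-valued logic: φ <-> ψ = ½ <-> ½ = ½
χ -> (φ <-> ψ) = ½ -> ½ = ½  [any arg is the third value ⇒ result is the third value]
~(χ -> (φ <-> ψ)) = ~½ = ½
χ <-> ~(χ -> (φ <-> ψ)) = ½ <-> ½ = ½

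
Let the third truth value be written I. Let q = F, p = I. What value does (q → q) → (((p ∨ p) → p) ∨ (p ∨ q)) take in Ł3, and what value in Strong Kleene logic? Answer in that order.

In Ł3: q → q = F → F = T
p ∨ p = I ∨ I = I
(p ∨ p) → p = I → I = T  [min(1, 1−½+½)]
p ∨ q = I ∨ F = I
((p ∨ p) → p) ∨ (p ∨ q) = T ∨ I = T
(q → q) → (((p ∨ p) → p) ∨ (p ∨ q)) = T → T = T
In Strong Kleene logic: q → q = F → F = T
p ∨ p = I ∨ I = I
(p ∨ p) → p = I → I = I  [¬I ∨ I]
p ∨ q = I ∨ F = I
((p ∨ p) → p) ∨ (p ∨ q) = I ∨ I = I
(q → q) → (((p ∨ p) → p) ∨ (p ∨ q)) = T → I = I
They differ because Ł3 and Strong Kleene logic treat I differently under implication.

T; I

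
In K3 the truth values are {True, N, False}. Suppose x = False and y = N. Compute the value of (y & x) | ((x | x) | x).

False

y & x = N & False = False
x | x = False | False = False
(x | x) | x = False | False = False
(y & x) | ((x | x) | x) = False | False = False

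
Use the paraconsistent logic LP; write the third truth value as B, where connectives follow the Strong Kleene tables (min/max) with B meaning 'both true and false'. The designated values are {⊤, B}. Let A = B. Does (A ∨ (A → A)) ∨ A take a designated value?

A → A = B → B = B  [¬B ∨ B]
A ∨ (A → A) = B ∨ B = B
(A ∨ (A → A)) ∨ A = B ∨ B = B
B ∈ {⊤, B}.

Yes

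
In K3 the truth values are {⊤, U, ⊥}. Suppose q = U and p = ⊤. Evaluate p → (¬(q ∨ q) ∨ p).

⊤

q ∨ q = U ∨ U = U
¬(q ∨ q) = ¬U = U
¬(q ∨ q) ∨ p = U ∨ ⊤ = ⊤
p → (¬(q ∨ q) ∨ p) = ⊤ → ⊤ = ⊤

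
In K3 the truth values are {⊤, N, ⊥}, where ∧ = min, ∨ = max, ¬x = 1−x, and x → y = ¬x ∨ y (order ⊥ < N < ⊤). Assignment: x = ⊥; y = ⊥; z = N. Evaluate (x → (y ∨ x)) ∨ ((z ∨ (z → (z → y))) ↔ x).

y ∨ x = ⊥ ∨ ⊥ = ⊥
x → (y ∨ x) = ⊥ → ⊥ = ⊤
z → y = N → ⊥ = N
z → (z → y) = N → N = N
z ∨ (z → (z → y)) = N ∨ N = N
(z ∨ (z → (z → y))) ↔ x = N ↔ ⊥ = N
(x → (y ∨ x)) ∨ ((z ∨ (z → (z → y))) ↔ x) = ⊤ ∨ N = ⊤

⊤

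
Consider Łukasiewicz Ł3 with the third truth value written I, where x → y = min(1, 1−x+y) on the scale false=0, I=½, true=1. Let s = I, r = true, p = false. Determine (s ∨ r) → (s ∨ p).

s ∨ r = I ∨ true = true
s ∨ p = I ∨ false = I
(s ∨ r) → (s ∨ p) = true → I = I  [min(1, 1−1+½)]

I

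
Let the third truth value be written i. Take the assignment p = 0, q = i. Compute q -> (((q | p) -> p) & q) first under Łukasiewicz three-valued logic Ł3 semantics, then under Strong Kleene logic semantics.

In Łukasiewicz three-valued logic Ł3: q | p = i | 0 = i
(q | p) -> p = i -> 0 = i  [min(1, 1−½+0)]
((q | p) -> p) & q = i & i = i
q -> (((q | p) -> p) & q) = i -> i = 1
In Strong Kleene logic: q | p = i | 0 = i
(q | p) -> p = i -> 0 = i  [~i | 0]
((q | p) -> p) & q = i & i = i
q -> (((q | p) -> p) & q) = i -> i = i
They differ because Łukasiewicz three-valued logic Ł3 and Strong Kleene logic treat i differently under implication.

1; i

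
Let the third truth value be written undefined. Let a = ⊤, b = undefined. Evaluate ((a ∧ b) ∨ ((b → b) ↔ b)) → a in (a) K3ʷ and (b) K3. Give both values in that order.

undefined; ⊤

In K3ʷ: a ∧ b = ⊤ ∧ undefined = undefined
b → b = undefined → undefined = undefined  [any arg is the third value ⇒ result is the third value]
(b → b) ↔ b = undefined ↔ undefined = undefined
(a ∧ b) ∨ ((b → b) ↔ b) = undefined ∨ undefined = undefined
((a ∧ b) ∨ ((b → b) ↔ b)) → a = undefined → ⊤ = undefined
In K3: a ∧ b = ⊤ ∧ undefined = undefined
b → b = undefined → undefined = undefined
(b → b) ↔ b = undefined ↔ undefined = undefined
(a ∧ b) ∨ ((b → b) ↔ b) = undefined ∨ undefined = undefined
((a ∧ b) ∨ ((b → b) ↔ b)) → a = undefined → ⊤ = ⊤
They differ because K3ʷ and K3 treat undefined differently under the binary connectives.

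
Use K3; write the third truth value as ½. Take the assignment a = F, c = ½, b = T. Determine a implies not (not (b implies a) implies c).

T

b implies a = T implies F = F
not (b implies a) = not F = T
not (b implies a) implies c = T implies ½ = ½  [not T or ½]
not (not (b implies a) implies c) = not ½ = ½
a implies not (not (b implies a) implies c) = F implies ½ = T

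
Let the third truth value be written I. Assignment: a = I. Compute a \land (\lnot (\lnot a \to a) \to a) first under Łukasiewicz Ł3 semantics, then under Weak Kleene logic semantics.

In Łukasiewicz Ł3: \lnot a = \lnot I = I
\lnot a \to a = I \to I = True  [min(1, 1−½+½)]
\lnot (\lnot a \to a) = \lnot True = False
\lnot (\lnot a \to a) \to a = False \to I = True
a \land (\lnot (\lnot a \to a) \to a) = I \land True = I
In Weak Kleene logic: \lnot a = \lnot I = I
\lnot a \to a = I \to I = I
\lnot (\lnot a \to a) = \lnot I = I
\lnot (\lnot a \to a) \to a = I \to I = I
a \land (\lnot (\lnot a \to a) \to a) = I \land I = I

I; I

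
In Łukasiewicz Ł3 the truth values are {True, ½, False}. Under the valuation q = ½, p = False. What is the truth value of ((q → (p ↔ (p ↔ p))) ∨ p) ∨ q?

½

p ↔ p = False ↔ False = True
p ↔ (p ↔ p) = False ↔ True = False
q → (p ↔ (p ↔ p)) = ½ → False = ½
(q → (p ↔ (p ↔ p))) ∨ p = ½ ∨ False = ½
((q → (p ↔ (p ↔ p))) ∨ p) ∨ q = ½ ∨ ½ = ½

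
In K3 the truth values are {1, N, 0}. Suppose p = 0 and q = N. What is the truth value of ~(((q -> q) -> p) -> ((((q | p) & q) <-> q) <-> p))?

N

q -> q = N -> N = N
(q -> q) -> p = N -> 0 = N
q | p = N | 0 = N
(q | p) & q = N & N = N
((q | p) & q) <-> q = N <-> N = N
(((q | p) & q) <-> q) <-> p = N <-> 0 = N
((q -> q) -> p) -> ((((q | p) & q) <-> q) <-> p) = N -> N = N
~(((q -> q) -> p) -> ((((q | p) & q) <-> q) <-> p)) = ~N = N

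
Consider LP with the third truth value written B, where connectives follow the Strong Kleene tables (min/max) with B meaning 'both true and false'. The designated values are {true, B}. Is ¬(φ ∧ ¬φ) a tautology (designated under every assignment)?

Every assignment of φ over {true, B, false} gives a value in {true, B}.
In particular, with φ=B: ¬(φ ∧ ¬φ) = B.

Yes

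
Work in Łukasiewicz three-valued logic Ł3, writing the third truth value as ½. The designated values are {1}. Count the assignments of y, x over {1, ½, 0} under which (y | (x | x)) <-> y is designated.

6

Of the 9 assignments, 6 give a value in {1}.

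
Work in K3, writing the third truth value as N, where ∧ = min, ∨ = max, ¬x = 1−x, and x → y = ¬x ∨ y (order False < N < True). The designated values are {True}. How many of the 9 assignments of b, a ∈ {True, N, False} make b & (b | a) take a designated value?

Designated under: (b=True, a=True); (b=True, a=N); (b=True, a=False).

3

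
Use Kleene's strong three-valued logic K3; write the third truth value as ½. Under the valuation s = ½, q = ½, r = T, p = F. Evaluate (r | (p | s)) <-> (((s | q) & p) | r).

p | s = F | ½ = ½
r | (p | s) = T | ½ = T
s | q = ½ | ½ = ½
(s | q) & p = ½ & F = F
((s | q) & p) | r = F | T = T
(r | (p | s)) <-> (((s | q) & p) | r) = T <-> T = T

T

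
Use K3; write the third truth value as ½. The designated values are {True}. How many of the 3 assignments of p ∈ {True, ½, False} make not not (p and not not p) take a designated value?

1

p=True: True ✓
p=½: ½ ·
p=False: False ·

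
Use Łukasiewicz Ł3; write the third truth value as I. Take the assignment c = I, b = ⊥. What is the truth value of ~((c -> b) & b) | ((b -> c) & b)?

c -> b = I -> ⊥ = I  [min(1, 1−½+0)]
(c -> b) & b = I & ⊥ = ⊥
~((c -> b) & b) = ~⊥ = ⊤
b -> c = ⊥ -> I = ⊤
(b -> c) & b = ⊤ & ⊥ = ⊥
~((c -> b) & b) | ((b -> c) & b) = ⊤ | ⊥ = ⊤

⊤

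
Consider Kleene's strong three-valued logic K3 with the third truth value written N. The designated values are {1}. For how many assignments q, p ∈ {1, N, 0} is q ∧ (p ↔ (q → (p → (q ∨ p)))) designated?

1

Designated under: (q=1, p=1).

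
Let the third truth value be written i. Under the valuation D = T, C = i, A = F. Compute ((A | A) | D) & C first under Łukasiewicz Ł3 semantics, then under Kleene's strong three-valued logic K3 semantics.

In Łukasiewicz Ł3: A | A = F | F = F
(A | A) | D = F | T = T
((A | A) | D) & C = T & i = i
In Kleene's strong three-valued logic K3: A | A = F | F = F
(A | A) | D = F | T = T
((A | A) | D) & C = T & i = i

i; i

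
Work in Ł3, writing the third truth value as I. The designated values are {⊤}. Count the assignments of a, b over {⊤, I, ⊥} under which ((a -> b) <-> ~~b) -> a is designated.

6

Of the 9 assignments, 6 give a value in {⊤}.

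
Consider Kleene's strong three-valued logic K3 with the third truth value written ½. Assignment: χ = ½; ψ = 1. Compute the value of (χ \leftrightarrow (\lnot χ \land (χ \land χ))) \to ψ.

\lnot χ = \lnot ½ = ½
χ \land χ = ½ \land ½ = ½
\lnot χ \land (χ \land χ) = ½ \land ½ = ½
χ \leftrightarrow (\lnot χ \land (χ \land χ)) = ½ \leftrightarrow ½ = ½
(χ \leftrightarrow (\lnot χ \land (χ \land χ))) \to ψ = ½ \to 1 = 1

1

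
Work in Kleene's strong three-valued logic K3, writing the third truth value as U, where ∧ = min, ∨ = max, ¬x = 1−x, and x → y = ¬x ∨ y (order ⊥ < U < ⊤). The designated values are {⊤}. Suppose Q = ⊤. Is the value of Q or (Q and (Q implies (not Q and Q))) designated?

not Q = not ⊤ = ⊥
not Q and Q = ⊥ and ⊤ = ⊥
Q implies (not Q and Q) = ⊤ implies ⊥ = ⊥
Q and (Q implies (not Q and Q)) = ⊤ and ⊥ = ⊥
Q or (Q and (Q implies (not Q and Q))) = ⊤ or ⊥ = ⊤
⊤ ∈ {⊤}.

Yes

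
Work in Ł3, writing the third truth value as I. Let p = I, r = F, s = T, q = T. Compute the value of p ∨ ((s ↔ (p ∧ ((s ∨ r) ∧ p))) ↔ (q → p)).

T

s ∨ r = T ∨ F = T
(s ∨ r) ∧ p = T ∧ I = I
p ∧ ((s ∨ r) ∧ p) = I ∧ I = I
s ↔ (p ∧ ((s ∨ r) ∧ p)) = T ↔ I = I  [1 − |1−½|]
q → p = T → I = I
(s ↔ (p ∧ ((s ∨ r) ∧ p))) ↔ (q → p) = I ↔ I = T
p ∨ ((s ↔ (p ∧ ((s ∨ r) ∧ p))) ↔ (q → p)) = I ∨ T = T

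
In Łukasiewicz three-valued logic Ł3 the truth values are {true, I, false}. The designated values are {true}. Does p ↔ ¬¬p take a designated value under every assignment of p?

Every assignment of p over {true, I, false} gives a value in {true}.
In particular, with p=I: p ↔ ¬¬p = true.

Yes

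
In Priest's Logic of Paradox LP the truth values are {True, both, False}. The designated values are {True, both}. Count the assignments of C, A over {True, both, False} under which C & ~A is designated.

4

Designated under: (C=True, A=both); (C=True, A=False); (C=both, A=both); (C=both, A=False).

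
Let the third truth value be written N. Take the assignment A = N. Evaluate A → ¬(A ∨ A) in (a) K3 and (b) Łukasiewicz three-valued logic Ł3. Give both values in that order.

N; T

In K3: A ∨ A = N ∨ N = N
¬(A ∨ A) = ¬N = N
A → ¬(A ∨ A) = N → N = N  [¬N ∨ N]
In Łukasiewicz three-valued logic Ł3: A ∨ A = N ∨ N = N
¬(A ∨ A) = ¬N = N
A → ¬(A ∨ A) = N → N = T  [min(1, 1−½+½)]
They differ because K3 and Łukasiewicz three-valued logic Ł3 treat N differently under implication.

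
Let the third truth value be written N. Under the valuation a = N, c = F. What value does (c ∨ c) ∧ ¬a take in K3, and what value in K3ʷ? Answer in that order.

In K3: c ∨ c = F ∨ F = F
¬a = ¬N = N
(c ∨ c) ∧ ¬a = F ∧ N = F
In K3ʷ: c ∨ c = F ∨ F = F
¬a = ¬N = N
(c ∨ c) ∧ ¬a = F ∧ N = N
They differ because K3 and K3ʷ treat N differently under the binary connectives.

F; N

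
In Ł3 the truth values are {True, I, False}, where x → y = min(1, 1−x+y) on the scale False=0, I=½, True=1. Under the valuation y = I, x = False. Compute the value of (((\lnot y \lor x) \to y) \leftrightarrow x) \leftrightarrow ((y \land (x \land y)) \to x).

False

\lnot y = \lnot I = I
\lnot y \lor x = I \lor False = I
(\lnot y \lor x) \to y = I \to I = True
((\lnot y \lor x) \to y) \leftrightarrow x = True \leftrightarrow False = False
x \land y = False \land I = False
y \land (x \land y) = I \land False = False
(y \land (x \land y)) \to x = False \to False = True
(((\lnot y \lor x) \to y) \leftrightarrow x) \leftrightarrow ((y \land (x \land y)) \to x) = False \leftrightarrow True = False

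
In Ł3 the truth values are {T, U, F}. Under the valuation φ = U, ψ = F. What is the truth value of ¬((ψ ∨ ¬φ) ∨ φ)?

¬φ = ¬U = U
ψ ∨ ¬φ = F ∨ U = U
(ψ ∨ ¬φ) ∨ φ = U ∨ U = U
¬((ψ ∨ ¬φ) ∨ φ) = ¬U = U

U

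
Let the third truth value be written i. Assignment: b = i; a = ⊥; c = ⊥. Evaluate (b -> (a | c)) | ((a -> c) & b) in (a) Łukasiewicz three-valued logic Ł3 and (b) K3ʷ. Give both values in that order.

In Łukasiewicz three-valued logic Ł3: a | c = ⊥ | ⊥ = ⊥
b -> (a | c) = i -> ⊥ = i
a -> c = ⊥ -> ⊥ = ⊤
(a -> c) & b = ⊤ & i = i
(b -> (a | c)) | ((a -> c) & b) = i | i = i
In K3ʷ: a | c = ⊥ | ⊥ = ⊥
b -> (a | c) = i -> ⊥ = i  [any arg is the third value ⇒ result is the third value]
a -> c = ⊥ -> ⊥ = ⊤
(a -> c) & b = ⊤ & i = i
(b -> (a | c)) | ((a -> c) & b) = i | i = i

i; i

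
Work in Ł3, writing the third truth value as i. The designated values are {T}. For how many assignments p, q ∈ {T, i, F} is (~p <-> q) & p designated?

Designated under: (p=T, q=F).

1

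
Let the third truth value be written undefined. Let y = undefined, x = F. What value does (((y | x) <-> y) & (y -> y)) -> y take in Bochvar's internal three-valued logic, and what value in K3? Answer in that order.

undefined; undefined

In Bochvar's internal three-valued logic: y | x = undefined | F = undefined
(y | x) <-> y = undefined <-> undefined = undefined
y -> y = undefined -> undefined = undefined
((y | x) <-> y) & (y -> y) = undefined & undefined = undefined
(((y | x) <-> y) & (y -> y)) -> y = undefined -> undefined = undefined
In K3: y | x = undefined | F = undefined
(y | x) <-> y = undefined <-> undefined = undefined
y -> y = undefined -> undefined = undefined  [~undefined | undefined]
((y | x) <-> y) & (y -> y) = undefined & undefined = undefined
(((y | x) <-> y) & (y -> y)) -> y = undefined -> undefined = undefined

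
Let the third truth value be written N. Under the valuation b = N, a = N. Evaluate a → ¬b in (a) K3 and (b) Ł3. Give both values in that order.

In K3: ¬b = ¬N = N
a → ¬b = N → N = N
In Ł3: ¬b = ¬N = N
a → ¬b = N → N = true  [min(1, 1−½+½)]
They differ because K3 and Ł3 treat N differently under implication.

N; true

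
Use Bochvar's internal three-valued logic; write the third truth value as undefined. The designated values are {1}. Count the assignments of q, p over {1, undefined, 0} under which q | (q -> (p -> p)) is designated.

Designated under: (q=1, p=1); (q=1, p=0); (q=0, p=1); (q=0, p=0).

4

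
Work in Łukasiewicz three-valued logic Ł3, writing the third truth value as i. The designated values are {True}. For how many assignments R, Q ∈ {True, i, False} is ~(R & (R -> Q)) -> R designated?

6

Of the 9 assignments, 6 give a value in {True}.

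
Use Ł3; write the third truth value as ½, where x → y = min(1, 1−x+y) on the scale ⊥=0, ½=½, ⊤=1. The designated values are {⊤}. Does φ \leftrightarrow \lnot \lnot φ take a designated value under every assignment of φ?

Yes

Every assignment of φ over {⊤, ½, ⊥} gives a value in {⊤}.
In particular, with φ=½: φ \leftrightarrow \lnot \lnot φ = ⊤.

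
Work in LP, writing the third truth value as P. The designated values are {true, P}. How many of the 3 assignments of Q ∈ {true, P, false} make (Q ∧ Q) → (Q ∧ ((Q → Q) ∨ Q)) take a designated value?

Q=true: true ✓
Q=P: P ✓
Q=false: true ✓

3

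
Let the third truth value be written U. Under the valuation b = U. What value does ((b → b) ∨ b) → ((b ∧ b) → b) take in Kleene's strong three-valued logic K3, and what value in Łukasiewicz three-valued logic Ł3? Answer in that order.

In Kleene's strong three-valued logic K3: b → b = U → U = U  [¬U ∨ U]
(b → b) ∨ b = U ∨ U = U
b ∧ b = U ∧ U = U
(b ∧ b) → b = U → U = U
((b → b) ∨ b) → ((b ∧ b) → b) = U → U = U
In Łukasiewicz three-valued logic Ł3: b → b = U → U = ⊤
(b → b) ∨ b = ⊤ ∨ U = ⊤
b ∧ b = U ∧ U = U
(b ∧ b) → b = U → U = ⊤
((b → b) ∨ b) → ((b ∧ b) → b) = ⊤ → ⊤ = ⊤
They differ because Kleene's strong three-valued logic K3 and Łukasiewicz three-valued logic Ł3 treat U differently under implication.

U; ⊤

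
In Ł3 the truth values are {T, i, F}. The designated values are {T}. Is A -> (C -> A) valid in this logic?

Every assignment of A, C over {T, i, F} gives a value in {T}.
In particular, with A=i, C=i: A -> (C -> A) = T.

Yes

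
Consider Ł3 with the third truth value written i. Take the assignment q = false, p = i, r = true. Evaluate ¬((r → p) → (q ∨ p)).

false

r → p = true → i = i  [min(1, 1−1+½)]
q ∨ p = false ∨ i = i
(r → p) → (q ∨ p) = i → i = true
¬((r → p) → (q ∨ p)) = ¬true = false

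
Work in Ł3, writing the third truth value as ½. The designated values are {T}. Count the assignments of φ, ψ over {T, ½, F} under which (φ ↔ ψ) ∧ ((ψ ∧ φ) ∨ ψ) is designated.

1

Designated under: (φ=T, ψ=T).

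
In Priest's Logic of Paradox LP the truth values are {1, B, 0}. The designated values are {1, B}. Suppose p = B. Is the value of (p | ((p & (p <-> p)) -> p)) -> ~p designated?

Yes

p <-> p = B <-> B = B
p & (p <-> p) = B & B = B
(p & (p <-> p)) -> p = B -> B = B  [~B | B]
p | ((p & (p <-> p)) -> p) = B | B = B
~p = ~B = B
(p | ((p & (p <-> p)) -> p)) -> ~p = B -> B = B
B ∈ {1, B}.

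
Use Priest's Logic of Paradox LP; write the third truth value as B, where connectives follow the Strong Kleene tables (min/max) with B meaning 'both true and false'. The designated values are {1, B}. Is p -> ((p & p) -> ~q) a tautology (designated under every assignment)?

Countermodel: p=1, q=1 gives 0, which is not designated.

No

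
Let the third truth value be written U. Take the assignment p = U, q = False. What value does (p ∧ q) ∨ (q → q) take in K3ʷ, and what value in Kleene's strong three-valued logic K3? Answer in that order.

In K3ʷ: p ∧ q = U ∧ False = U
q → q = False → False = True
(p ∧ q) ∨ (q → q) = U ∨ True = U
In Kleene's strong three-valued logic K3: p ∧ q = U ∧ False = False
q → q = False → False = True
(p ∧ q) ∨ (q → q) = False ∨ True = True
They differ because K3ʷ and Kleene's strong three-valued logic K3 treat U differently under the binary connectives.

U; True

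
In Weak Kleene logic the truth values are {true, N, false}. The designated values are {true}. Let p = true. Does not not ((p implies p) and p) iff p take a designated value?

p implies p = true implies true = true
(p implies p) and p = true and true = true
not ((p implies p) and p) = not true = false
not not ((p implies p) and p) = not false = true
not not ((p implies p) and p) iff p = true iff true = true
true ∈ {true}.

Yes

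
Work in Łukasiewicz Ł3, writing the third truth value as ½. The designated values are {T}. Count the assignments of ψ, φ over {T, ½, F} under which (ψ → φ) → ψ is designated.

Designated under: (ψ=T, φ=T); (ψ=T, φ=½); (ψ=T, φ=F); (ψ=½, φ=F).

4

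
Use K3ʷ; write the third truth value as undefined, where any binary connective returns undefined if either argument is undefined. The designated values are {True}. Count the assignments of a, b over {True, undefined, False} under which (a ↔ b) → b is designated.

Designated under: (a=True, b=True); (a=True, b=False); (a=False, b=True).

3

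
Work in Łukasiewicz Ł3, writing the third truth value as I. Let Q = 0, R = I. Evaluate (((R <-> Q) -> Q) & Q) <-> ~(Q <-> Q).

R <-> Q = I <-> 0 = I  [1 − |½−0|]
(R <-> Q) -> Q = I -> 0 = I
((R <-> Q) -> Q) & Q = I & 0 = 0
Q <-> Q = 0 <-> 0 = 1
~(Q <-> Q) = ~1 = 0
(((R <-> Q) -> Q) & Q) <-> ~(Q <-> Q) = 0 <-> 0 = 1

1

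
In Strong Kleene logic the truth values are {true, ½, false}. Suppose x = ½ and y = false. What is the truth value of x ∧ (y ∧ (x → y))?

x → y = ½ → false = ½
y ∧ (x → y) = false ∧ ½ = false
x ∧ (y ∧ (x → y)) = ½ ∧ false = false

false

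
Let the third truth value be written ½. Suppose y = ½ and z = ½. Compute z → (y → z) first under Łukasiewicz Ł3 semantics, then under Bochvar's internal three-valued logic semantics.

true; ½

In Łukasiewicz Ł3: y → z = ½ → ½ = true
z → (y → z) = ½ → true = true
In Bochvar's internal three-valued logic: y → z = ½ → ½ = ½  [any arg is the third value ⇒ result is the third value]
z → (y → z) = ½ → ½ = ½
They differ because Łukasiewicz Ł3 and Bochvar's internal three-valued logic treat ½ differently under the binary connectives.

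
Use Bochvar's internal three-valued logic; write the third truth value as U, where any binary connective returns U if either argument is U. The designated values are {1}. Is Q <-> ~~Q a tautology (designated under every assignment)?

Countermodel: Q=U gives U, which is not designated.

No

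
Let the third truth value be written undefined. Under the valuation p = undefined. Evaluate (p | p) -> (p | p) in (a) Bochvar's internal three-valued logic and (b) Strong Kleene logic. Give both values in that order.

In Bochvar's internal three-valued logic: p | p = undefined | undefined = undefined
p | p = undefined | undefined = undefined
(p | p) -> (p | p) = undefined -> undefined = undefined  [any arg is the third value ⇒ result is the third value]
In Strong Kleene logic: p | p = undefined | undefined = undefined
p | p = undefined | undefined = undefined
(p | p) -> (p | p) = undefined -> undefined = undefined

undefined; undefined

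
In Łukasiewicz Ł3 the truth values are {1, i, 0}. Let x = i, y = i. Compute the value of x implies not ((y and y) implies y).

i

y and y = i and i = i
(y and y) implies y = i implies i = 1  [min(1, 1−½+½)]
not ((y and y) implies y) = not 1 = 0
x implies not ((y and y) implies y) = i implies 0 = i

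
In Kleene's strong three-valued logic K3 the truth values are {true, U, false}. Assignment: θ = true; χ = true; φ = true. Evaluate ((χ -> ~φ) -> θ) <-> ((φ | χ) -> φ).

~φ = ~true = false
χ -> ~φ = true -> false = false
(χ -> ~φ) -> θ = false -> true = true
φ | χ = true | true = true
(φ | χ) -> φ = true -> true = true
((χ -> ~φ) -> θ) <-> ((φ | χ) -> φ) = true <-> true = true

true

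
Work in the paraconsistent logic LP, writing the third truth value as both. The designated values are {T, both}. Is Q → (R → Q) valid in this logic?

Yes

Every assignment of Q, R over {T, both, F} gives a value in {T, both}.
In particular, with Q=both, R=both: Q → (R → Q) = both.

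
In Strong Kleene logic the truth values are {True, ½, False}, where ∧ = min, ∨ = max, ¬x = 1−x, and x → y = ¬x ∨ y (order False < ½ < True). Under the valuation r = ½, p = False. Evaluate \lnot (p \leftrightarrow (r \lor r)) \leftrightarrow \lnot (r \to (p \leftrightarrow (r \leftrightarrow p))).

r \lor r = ½ \lor ½ = ½
p \leftrightarrow (r \lor r) = False \leftrightarrow ½ = ½
\lnot (p \leftrightarrow (r \lor r)) = \lnot ½ = ½
r \leftrightarrow p = ½ \leftrightarrow False = ½
p \leftrightarrow (r \leftrightarrow p) = False \leftrightarrow ½ = ½
r \to (p \leftrightarrow (r \leftrightarrow p)) = ½ \to ½ = ½
\lnot (r \to (p \leftrightarrow (r \leftrightarrow p))) = \lnot ½ = ½
\lnot (p \leftrightarrow (r \lor r)) \leftrightarrow \lnot (r \to (p \leftrightarrow (r \leftrightarrow p))) = ½ \leftrightarrow ½ = ½

½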